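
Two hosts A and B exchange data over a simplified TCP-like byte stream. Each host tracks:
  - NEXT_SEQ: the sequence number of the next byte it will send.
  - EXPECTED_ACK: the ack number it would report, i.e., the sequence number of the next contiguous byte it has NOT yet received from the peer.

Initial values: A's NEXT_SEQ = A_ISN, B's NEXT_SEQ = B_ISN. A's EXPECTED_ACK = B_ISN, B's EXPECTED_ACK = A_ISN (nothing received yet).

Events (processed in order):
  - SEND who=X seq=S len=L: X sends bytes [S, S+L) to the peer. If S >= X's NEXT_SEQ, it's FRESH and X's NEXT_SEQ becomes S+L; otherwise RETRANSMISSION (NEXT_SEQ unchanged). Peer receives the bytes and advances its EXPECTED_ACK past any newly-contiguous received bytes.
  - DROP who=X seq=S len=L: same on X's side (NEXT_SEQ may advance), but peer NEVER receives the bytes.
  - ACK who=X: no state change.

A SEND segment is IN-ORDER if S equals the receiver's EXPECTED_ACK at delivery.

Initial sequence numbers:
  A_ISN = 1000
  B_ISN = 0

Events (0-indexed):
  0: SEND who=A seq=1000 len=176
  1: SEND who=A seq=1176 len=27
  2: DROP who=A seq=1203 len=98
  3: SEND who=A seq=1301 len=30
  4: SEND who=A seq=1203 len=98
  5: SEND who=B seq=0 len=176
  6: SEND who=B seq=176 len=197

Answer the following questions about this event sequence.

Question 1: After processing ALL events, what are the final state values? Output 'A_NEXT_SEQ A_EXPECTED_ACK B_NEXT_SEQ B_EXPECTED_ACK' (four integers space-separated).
After event 0: A_seq=1176 A_ack=0 B_seq=0 B_ack=1176
After event 1: A_seq=1203 A_ack=0 B_seq=0 B_ack=1203
After event 2: A_seq=1301 A_ack=0 B_seq=0 B_ack=1203
After event 3: A_seq=1331 A_ack=0 B_seq=0 B_ack=1203
After event 4: A_seq=1331 A_ack=0 B_seq=0 B_ack=1331
After event 5: A_seq=1331 A_ack=176 B_seq=176 B_ack=1331
After event 6: A_seq=1331 A_ack=373 B_seq=373 B_ack=1331

Answer: 1331 373 373 1331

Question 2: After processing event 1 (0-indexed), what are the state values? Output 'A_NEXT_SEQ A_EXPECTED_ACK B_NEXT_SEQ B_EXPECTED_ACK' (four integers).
After event 0: A_seq=1176 A_ack=0 B_seq=0 B_ack=1176
After event 1: A_seq=1203 A_ack=0 B_seq=0 B_ack=1203

1203 0 0 1203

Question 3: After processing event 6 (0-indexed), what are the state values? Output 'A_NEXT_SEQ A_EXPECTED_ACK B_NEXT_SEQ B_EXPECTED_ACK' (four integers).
After event 0: A_seq=1176 A_ack=0 B_seq=0 B_ack=1176
After event 1: A_seq=1203 A_ack=0 B_seq=0 B_ack=1203
After event 2: A_seq=1301 A_ack=0 B_seq=0 B_ack=1203
After event 3: A_seq=1331 A_ack=0 B_seq=0 B_ack=1203
After event 4: A_seq=1331 A_ack=0 B_seq=0 B_ack=1331
After event 5: A_seq=1331 A_ack=176 B_seq=176 B_ack=1331
After event 6: A_seq=1331 A_ack=373 B_seq=373 B_ack=1331

1331 373 373 1331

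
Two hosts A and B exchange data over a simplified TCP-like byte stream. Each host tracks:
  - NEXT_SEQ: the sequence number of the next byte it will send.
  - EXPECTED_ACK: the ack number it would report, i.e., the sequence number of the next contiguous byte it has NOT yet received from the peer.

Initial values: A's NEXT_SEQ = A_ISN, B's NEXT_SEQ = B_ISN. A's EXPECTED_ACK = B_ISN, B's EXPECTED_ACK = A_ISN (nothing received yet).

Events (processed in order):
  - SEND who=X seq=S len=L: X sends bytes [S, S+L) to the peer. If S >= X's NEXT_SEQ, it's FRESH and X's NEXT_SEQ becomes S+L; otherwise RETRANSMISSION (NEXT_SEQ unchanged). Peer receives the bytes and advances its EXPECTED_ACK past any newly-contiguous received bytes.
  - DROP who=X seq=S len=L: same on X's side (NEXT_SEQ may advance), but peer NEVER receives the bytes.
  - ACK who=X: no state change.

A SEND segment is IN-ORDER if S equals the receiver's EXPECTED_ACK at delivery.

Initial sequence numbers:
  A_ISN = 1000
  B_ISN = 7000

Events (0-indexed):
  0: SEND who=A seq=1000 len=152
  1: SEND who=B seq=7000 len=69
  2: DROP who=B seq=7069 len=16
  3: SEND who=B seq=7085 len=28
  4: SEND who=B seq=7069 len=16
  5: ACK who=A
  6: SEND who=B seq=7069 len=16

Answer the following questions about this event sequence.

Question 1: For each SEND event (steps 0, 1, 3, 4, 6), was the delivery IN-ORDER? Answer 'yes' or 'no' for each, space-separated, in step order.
Step 0: SEND seq=1000 -> in-order
Step 1: SEND seq=7000 -> in-order
Step 3: SEND seq=7085 -> out-of-order
Step 4: SEND seq=7069 -> in-order
Step 6: SEND seq=7069 -> out-of-order

Answer: yes yes no yes no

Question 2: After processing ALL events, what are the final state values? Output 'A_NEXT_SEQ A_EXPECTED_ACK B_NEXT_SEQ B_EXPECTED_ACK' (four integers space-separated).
Answer: 1152 7113 7113 1152

Derivation:
After event 0: A_seq=1152 A_ack=7000 B_seq=7000 B_ack=1152
After event 1: A_seq=1152 A_ack=7069 B_seq=7069 B_ack=1152
After event 2: A_seq=1152 A_ack=7069 B_seq=7085 B_ack=1152
After event 3: A_seq=1152 A_ack=7069 B_seq=7113 B_ack=1152
After event 4: A_seq=1152 A_ack=7113 B_seq=7113 B_ack=1152
After event 5: A_seq=1152 A_ack=7113 B_seq=7113 B_ack=1152
After event 6: A_seq=1152 A_ack=7113 B_seq=7113 B_ack=1152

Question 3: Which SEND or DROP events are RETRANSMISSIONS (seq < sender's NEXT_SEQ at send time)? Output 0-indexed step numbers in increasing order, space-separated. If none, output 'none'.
Answer: 4 6

Derivation:
Step 0: SEND seq=1000 -> fresh
Step 1: SEND seq=7000 -> fresh
Step 2: DROP seq=7069 -> fresh
Step 3: SEND seq=7085 -> fresh
Step 4: SEND seq=7069 -> retransmit
Step 6: SEND seq=7069 -> retransmit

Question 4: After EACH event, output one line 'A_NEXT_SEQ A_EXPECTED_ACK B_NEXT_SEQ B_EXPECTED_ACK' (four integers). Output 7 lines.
1152 7000 7000 1152
1152 7069 7069 1152
1152 7069 7085 1152
1152 7069 7113 1152
1152 7113 7113 1152
1152 7113 7113 1152
1152 7113 7113 1152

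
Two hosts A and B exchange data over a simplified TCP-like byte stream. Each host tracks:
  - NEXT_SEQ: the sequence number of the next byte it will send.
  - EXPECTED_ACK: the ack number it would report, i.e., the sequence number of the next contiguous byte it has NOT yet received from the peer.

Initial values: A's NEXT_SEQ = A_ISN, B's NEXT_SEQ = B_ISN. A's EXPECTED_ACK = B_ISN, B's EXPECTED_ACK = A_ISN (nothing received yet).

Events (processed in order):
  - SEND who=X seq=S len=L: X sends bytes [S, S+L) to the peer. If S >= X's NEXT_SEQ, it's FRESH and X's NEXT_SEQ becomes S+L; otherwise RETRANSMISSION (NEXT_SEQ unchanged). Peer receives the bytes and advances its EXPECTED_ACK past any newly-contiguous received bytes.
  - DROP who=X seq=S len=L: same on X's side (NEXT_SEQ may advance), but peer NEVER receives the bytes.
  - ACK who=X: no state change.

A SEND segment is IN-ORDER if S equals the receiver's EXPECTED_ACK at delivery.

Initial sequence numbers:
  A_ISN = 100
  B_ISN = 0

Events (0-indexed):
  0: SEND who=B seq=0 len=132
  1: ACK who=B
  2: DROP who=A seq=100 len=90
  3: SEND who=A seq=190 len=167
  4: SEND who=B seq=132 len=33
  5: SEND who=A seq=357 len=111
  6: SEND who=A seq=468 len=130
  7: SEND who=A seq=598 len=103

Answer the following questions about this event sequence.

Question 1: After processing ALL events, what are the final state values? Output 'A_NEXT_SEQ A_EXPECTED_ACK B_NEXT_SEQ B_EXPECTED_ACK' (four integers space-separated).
Answer: 701 165 165 100

Derivation:
After event 0: A_seq=100 A_ack=132 B_seq=132 B_ack=100
After event 1: A_seq=100 A_ack=132 B_seq=132 B_ack=100
After event 2: A_seq=190 A_ack=132 B_seq=132 B_ack=100
After event 3: A_seq=357 A_ack=132 B_seq=132 B_ack=100
After event 4: A_seq=357 A_ack=165 B_seq=165 B_ack=100
After event 5: A_seq=468 A_ack=165 B_seq=165 B_ack=100
After event 6: A_seq=598 A_ack=165 B_seq=165 B_ack=100
After event 7: A_seq=701 A_ack=165 B_seq=165 B_ack=100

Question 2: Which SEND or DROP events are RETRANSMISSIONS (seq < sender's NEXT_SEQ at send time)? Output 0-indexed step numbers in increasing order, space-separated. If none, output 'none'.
Answer: none

Derivation:
Step 0: SEND seq=0 -> fresh
Step 2: DROP seq=100 -> fresh
Step 3: SEND seq=190 -> fresh
Step 4: SEND seq=132 -> fresh
Step 5: SEND seq=357 -> fresh
Step 6: SEND seq=468 -> fresh
Step 7: SEND seq=598 -> fresh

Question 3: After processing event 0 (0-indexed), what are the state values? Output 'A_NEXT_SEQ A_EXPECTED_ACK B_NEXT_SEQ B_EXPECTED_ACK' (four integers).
After event 0: A_seq=100 A_ack=132 B_seq=132 B_ack=100

100 132 132 100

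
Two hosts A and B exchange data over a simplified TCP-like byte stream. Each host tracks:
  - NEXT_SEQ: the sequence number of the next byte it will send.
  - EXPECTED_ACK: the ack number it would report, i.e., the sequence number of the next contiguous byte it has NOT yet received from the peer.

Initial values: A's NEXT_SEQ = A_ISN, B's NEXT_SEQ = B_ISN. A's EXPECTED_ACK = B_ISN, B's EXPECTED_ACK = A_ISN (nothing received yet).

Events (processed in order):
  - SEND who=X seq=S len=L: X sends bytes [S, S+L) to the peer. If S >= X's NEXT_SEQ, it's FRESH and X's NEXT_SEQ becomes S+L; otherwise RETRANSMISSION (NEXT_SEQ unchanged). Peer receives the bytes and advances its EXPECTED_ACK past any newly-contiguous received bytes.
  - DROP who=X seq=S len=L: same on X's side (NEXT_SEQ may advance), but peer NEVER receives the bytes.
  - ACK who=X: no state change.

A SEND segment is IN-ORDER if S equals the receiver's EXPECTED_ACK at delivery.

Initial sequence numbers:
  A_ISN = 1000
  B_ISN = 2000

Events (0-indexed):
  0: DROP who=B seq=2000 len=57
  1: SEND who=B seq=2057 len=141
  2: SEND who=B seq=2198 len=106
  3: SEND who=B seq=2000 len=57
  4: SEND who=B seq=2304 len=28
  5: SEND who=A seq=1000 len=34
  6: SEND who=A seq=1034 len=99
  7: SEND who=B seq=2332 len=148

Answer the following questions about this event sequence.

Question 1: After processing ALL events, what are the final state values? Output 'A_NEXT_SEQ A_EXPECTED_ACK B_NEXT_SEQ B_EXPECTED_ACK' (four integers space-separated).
After event 0: A_seq=1000 A_ack=2000 B_seq=2057 B_ack=1000
After event 1: A_seq=1000 A_ack=2000 B_seq=2198 B_ack=1000
After event 2: A_seq=1000 A_ack=2000 B_seq=2304 B_ack=1000
After event 3: A_seq=1000 A_ack=2304 B_seq=2304 B_ack=1000
After event 4: A_seq=1000 A_ack=2332 B_seq=2332 B_ack=1000
After event 5: A_seq=1034 A_ack=2332 B_seq=2332 B_ack=1034
After event 6: A_seq=1133 A_ack=2332 B_seq=2332 B_ack=1133
After event 7: A_seq=1133 A_ack=2480 B_seq=2480 B_ack=1133

Answer: 1133 2480 2480 1133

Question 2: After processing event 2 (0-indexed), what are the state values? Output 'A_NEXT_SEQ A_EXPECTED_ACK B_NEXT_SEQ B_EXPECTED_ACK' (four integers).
After event 0: A_seq=1000 A_ack=2000 B_seq=2057 B_ack=1000
After event 1: A_seq=1000 A_ack=2000 B_seq=2198 B_ack=1000
After event 2: A_seq=1000 A_ack=2000 B_seq=2304 B_ack=1000

1000 2000 2304 1000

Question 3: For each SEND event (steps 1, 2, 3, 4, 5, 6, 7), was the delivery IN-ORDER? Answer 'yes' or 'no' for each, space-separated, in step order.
Step 1: SEND seq=2057 -> out-of-order
Step 2: SEND seq=2198 -> out-of-order
Step 3: SEND seq=2000 -> in-order
Step 4: SEND seq=2304 -> in-order
Step 5: SEND seq=1000 -> in-order
Step 6: SEND seq=1034 -> in-order
Step 7: SEND seq=2332 -> in-order

Answer: no no yes yes yes yes yes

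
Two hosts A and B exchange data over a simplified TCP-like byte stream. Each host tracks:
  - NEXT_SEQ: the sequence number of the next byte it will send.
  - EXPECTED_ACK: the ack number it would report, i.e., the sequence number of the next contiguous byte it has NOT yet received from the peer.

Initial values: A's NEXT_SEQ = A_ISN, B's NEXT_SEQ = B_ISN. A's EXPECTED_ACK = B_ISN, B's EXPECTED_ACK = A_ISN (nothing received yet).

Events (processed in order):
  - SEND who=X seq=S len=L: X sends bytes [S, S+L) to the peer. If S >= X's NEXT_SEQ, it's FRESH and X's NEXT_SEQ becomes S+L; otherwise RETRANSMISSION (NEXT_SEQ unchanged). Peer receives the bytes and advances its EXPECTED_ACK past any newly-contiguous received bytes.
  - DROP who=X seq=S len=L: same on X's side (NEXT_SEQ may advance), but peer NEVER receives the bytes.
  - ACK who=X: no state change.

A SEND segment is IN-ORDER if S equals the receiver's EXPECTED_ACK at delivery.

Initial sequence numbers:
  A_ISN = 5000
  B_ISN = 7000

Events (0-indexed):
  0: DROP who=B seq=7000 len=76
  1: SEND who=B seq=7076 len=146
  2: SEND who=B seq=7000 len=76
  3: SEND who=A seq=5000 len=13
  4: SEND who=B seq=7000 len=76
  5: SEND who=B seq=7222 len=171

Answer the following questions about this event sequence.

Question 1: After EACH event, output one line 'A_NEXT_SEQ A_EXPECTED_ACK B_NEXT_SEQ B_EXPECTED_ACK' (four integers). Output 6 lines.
5000 7000 7076 5000
5000 7000 7222 5000
5000 7222 7222 5000
5013 7222 7222 5013
5013 7222 7222 5013
5013 7393 7393 5013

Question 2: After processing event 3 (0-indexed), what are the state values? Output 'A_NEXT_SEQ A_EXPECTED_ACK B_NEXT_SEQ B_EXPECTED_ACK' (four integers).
After event 0: A_seq=5000 A_ack=7000 B_seq=7076 B_ack=5000
After event 1: A_seq=5000 A_ack=7000 B_seq=7222 B_ack=5000
After event 2: A_seq=5000 A_ack=7222 B_seq=7222 B_ack=5000
After event 3: A_seq=5013 A_ack=7222 B_seq=7222 B_ack=5013

5013 7222 7222 5013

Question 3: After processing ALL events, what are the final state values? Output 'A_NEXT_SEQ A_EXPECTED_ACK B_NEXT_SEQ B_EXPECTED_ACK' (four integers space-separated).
After event 0: A_seq=5000 A_ack=7000 B_seq=7076 B_ack=5000
After event 1: A_seq=5000 A_ack=7000 B_seq=7222 B_ack=5000
After event 2: A_seq=5000 A_ack=7222 B_seq=7222 B_ack=5000
After event 3: A_seq=5013 A_ack=7222 B_seq=7222 B_ack=5013
After event 4: A_seq=5013 A_ack=7222 B_seq=7222 B_ack=5013
After event 5: A_seq=5013 A_ack=7393 B_seq=7393 B_ack=5013

Answer: 5013 7393 7393 5013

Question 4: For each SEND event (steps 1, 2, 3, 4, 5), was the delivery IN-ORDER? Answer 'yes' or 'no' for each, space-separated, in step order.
Step 1: SEND seq=7076 -> out-of-order
Step 2: SEND seq=7000 -> in-order
Step 3: SEND seq=5000 -> in-order
Step 4: SEND seq=7000 -> out-of-order
Step 5: SEND seq=7222 -> in-order

Answer: no yes yes no yes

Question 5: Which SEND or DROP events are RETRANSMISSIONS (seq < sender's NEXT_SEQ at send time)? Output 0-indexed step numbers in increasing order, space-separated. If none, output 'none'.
Answer: 2 4

Derivation:
Step 0: DROP seq=7000 -> fresh
Step 1: SEND seq=7076 -> fresh
Step 2: SEND seq=7000 -> retransmit
Step 3: SEND seq=5000 -> fresh
Step 4: SEND seq=7000 -> retransmit
Step 5: SEND seq=7222 -> fresh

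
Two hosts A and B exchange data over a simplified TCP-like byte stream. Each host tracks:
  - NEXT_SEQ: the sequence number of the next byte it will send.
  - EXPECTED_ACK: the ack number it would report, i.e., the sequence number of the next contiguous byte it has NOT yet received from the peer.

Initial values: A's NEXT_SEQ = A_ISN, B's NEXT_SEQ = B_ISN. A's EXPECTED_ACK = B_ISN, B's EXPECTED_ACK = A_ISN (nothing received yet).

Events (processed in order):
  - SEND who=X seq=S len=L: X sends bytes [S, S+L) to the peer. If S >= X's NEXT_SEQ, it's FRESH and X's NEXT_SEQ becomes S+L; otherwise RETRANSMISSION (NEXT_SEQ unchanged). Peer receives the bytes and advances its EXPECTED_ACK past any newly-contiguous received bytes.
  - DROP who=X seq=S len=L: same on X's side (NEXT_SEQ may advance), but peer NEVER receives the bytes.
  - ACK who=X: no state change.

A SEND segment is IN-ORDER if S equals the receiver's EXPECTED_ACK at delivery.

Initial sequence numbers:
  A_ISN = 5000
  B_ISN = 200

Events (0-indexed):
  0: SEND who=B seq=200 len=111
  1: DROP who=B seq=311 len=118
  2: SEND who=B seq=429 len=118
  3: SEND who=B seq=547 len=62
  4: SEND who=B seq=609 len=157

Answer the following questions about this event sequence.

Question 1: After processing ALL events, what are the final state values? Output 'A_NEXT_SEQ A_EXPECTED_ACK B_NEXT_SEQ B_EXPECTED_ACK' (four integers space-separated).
Answer: 5000 311 766 5000

Derivation:
After event 0: A_seq=5000 A_ack=311 B_seq=311 B_ack=5000
After event 1: A_seq=5000 A_ack=311 B_seq=429 B_ack=5000
After event 2: A_seq=5000 A_ack=311 B_seq=547 B_ack=5000
After event 3: A_seq=5000 A_ack=311 B_seq=609 B_ack=5000
After event 4: A_seq=5000 A_ack=311 B_seq=766 B_ack=5000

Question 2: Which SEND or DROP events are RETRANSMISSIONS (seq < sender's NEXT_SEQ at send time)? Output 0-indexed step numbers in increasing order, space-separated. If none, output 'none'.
Step 0: SEND seq=200 -> fresh
Step 1: DROP seq=311 -> fresh
Step 2: SEND seq=429 -> fresh
Step 3: SEND seq=547 -> fresh
Step 4: SEND seq=609 -> fresh

Answer: none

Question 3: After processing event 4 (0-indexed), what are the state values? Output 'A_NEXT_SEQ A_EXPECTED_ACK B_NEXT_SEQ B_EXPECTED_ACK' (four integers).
After event 0: A_seq=5000 A_ack=311 B_seq=311 B_ack=5000
After event 1: A_seq=5000 A_ack=311 B_seq=429 B_ack=5000
After event 2: A_seq=5000 A_ack=311 B_seq=547 B_ack=5000
After event 3: A_seq=5000 A_ack=311 B_seq=609 B_ack=5000
After event 4: A_seq=5000 A_ack=311 B_seq=766 B_ack=5000

5000 311 766 5000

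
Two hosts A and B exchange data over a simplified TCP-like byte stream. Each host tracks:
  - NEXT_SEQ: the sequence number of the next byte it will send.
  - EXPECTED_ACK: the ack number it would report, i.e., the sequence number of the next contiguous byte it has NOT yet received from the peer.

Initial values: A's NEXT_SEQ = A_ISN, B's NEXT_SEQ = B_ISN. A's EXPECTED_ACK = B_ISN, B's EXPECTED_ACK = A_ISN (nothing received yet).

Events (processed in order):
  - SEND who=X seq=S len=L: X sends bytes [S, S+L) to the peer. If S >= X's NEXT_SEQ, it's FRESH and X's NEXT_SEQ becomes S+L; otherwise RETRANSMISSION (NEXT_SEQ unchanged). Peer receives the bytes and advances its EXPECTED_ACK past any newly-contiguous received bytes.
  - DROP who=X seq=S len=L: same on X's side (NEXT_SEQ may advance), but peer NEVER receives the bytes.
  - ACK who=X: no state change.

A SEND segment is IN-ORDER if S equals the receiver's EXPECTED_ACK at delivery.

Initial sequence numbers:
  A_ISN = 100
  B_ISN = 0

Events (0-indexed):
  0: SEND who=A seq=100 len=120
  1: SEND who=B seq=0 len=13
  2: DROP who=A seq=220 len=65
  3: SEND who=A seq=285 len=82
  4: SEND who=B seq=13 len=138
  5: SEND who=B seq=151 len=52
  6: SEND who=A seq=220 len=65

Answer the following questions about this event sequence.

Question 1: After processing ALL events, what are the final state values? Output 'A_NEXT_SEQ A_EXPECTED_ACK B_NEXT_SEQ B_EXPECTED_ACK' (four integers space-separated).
Answer: 367 203 203 367

Derivation:
After event 0: A_seq=220 A_ack=0 B_seq=0 B_ack=220
After event 1: A_seq=220 A_ack=13 B_seq=13 B_ack=220
After event 2: A_seq=285 A_ack=13 B_seq=13 B_ack=220
After event 3: A_seq=367 A_ack=13 B_seq=13 B_ack=220
After event 4: A_seq=367 A_ack=151 B_seq=151 B_ack=220
After event 5: A_seq=367 A_ack=203 B_seq=203 B_ack=220
After event 6: A_seq=367 A_ack=203 B_seq=203 B_ack=367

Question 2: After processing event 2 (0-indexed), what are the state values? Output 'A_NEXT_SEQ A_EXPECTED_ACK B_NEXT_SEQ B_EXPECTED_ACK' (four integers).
After event 0: A_seq=220 A_ack=0 B_seq=0 B_ack=220
After event 1: A_seq=220 A_ack=13 B_seq=13 B_ack=220
After event 2: A_seq=285 A_ack=13 B_seq=13 B_ack=220

285 13 13 220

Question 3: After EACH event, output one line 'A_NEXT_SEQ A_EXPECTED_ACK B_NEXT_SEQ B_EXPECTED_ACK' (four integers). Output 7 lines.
220 0 0 220
220 13 13 220
285 13 13 220
367 13 13 220
367 151 151 220
367 203 203 220
367 203 203 367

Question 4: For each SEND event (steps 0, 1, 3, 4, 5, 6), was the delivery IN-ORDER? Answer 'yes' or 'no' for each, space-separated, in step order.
Step 0: SEND seq=100 -> in-order
Step 1: SEND seq=0 -> in-order
Step 3: SEND seq=285 -> out-of-order
Step 4: SEND seq=13 -> in-order
Step 5: SEND seq=151 -> in-order
Step 6: SEND seq=220 -> in-order

Answer: yes yes no yes yes yes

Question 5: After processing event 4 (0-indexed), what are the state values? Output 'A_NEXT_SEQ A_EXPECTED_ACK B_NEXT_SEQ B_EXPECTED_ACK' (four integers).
After event 0: A_seq=220 A_ack=0 B_seq=0 B_ack=220
After event 1: A_seq=220 A_ack=13 B_seq=13 B_ack=220
After event 2: A_seq=285 A_ack=13 B_seq=13 B_ack=220
After event 3: A_seq=367 A_ack=13 B_seq=13 B_ack=220
After event 4: A_seq=367 A_ack=151 B_seq=151 B_ack=220

367 151 151 220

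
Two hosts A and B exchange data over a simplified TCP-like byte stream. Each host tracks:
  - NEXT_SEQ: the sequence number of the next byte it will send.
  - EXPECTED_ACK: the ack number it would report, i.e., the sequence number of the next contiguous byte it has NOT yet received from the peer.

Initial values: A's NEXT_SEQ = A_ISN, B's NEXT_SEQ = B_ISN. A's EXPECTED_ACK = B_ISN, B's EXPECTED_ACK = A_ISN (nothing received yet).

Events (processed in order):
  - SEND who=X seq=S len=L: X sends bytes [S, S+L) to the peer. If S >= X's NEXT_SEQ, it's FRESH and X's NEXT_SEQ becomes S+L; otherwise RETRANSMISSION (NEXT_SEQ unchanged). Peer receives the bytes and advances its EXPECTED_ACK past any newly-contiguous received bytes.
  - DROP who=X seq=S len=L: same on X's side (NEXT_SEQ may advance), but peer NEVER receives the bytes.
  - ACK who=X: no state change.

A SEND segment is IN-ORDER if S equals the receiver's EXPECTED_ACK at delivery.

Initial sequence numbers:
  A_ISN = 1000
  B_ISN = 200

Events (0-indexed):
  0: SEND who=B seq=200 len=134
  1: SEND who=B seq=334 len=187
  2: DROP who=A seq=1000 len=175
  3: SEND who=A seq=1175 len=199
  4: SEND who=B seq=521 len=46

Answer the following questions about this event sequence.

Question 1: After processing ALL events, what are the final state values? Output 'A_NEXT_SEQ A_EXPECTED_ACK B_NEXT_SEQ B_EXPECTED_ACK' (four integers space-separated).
Answer: 1374 567 567 1000

Derivation:
After event 0: A_seq=1000 A_ack=334 B_seq=334 B_ack=1000
After event 1: A_seq=1000 A_ack=521 B_seq=521 B_ack=1000
After event 2: A_seq=1175 A_ack=521 B_seq=521 B_ack=1000
After event 3: A_seq=1374 A_ack=521 B_seq=521 B_ack=1000
After event 4: A_seq=1374 A_ack=567 B_seq=567 B_ack=1000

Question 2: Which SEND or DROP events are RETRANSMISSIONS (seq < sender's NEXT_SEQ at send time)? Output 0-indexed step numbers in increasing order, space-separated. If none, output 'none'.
Answer: none

Derivation:
Step 0: SEND seq=200 -> fresh
Step 1: SEND seq=334 -> fresh
Step 2: DROP seq=1000 -> fresh
Step 3: SEND seq=1175 -> fresh
Step 4: SEND seq=521 -> fresh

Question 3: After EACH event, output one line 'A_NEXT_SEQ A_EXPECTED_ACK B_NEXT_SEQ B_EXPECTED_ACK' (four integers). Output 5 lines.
1000 334 334 1000
1000 521 521 1000
1175 521 521 1000
1374 521 521 1000
1374 567 567 1000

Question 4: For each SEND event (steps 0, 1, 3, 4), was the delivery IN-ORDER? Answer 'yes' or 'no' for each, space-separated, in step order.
Step 0: SEND seq=200 -> in-order
Step 1: SEND seq=334 -> in-order
Step 3: SEND seq=1175 -> out-of-order
Step 4: SEND seq=521 -> in-order

Answer: yes yes no yes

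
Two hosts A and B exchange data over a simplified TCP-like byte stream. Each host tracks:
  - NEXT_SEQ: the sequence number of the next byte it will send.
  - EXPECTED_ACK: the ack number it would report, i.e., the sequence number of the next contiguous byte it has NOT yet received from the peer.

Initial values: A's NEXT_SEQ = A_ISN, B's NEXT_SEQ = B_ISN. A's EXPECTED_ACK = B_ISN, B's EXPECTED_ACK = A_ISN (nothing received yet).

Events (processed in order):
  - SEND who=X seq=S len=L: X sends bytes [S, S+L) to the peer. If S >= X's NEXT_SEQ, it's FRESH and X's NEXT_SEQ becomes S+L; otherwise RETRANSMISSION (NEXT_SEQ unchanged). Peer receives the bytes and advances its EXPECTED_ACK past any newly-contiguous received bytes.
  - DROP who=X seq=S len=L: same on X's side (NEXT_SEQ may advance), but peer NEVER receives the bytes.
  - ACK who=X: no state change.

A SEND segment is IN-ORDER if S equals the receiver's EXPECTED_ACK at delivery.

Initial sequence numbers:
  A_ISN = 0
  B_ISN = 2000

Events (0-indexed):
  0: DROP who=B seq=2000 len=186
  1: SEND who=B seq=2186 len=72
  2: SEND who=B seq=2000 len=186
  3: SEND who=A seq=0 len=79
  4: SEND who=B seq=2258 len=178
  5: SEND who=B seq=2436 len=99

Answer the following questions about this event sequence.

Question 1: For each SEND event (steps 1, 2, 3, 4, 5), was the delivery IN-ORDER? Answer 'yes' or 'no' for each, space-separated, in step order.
Step 1: SEND seq=2186 -> out-of-order
Step 2: SEND seq=2000 -> in-order
Step 3: SEND seq=0 -> in-order
Step 4: SEND seq=2258 -> in-order
Step 5: SEND seq=2436 -> in-order

Answer: no yes yes yes yes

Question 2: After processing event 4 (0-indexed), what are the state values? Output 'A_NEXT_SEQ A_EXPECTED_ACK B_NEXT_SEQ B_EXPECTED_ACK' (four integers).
After event 0: A_seq=0 A_ack=2000 B_seq=2186 B_ack=0
After event 1: A_seq=0 A_ack=2000 B_seq=2258 B_ack=0
After event 2: A_seq=0 A_ack=2258 B_seq=2258 B_ack=0
After event 3: A_seq=79 A_ack=2258 B_seq=2258 B_ack=79
After event 4: A_seq=79 A_ack=2436 B_seq=2436 B_ack=79

79 2436 2436 79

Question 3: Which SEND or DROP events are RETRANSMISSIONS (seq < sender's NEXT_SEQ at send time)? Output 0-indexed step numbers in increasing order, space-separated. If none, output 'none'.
Step 0: DROP seq=2000 -> fresh
Step 1: SEND seq=2186 -> fresh
Step 2: SEND seq=2000 -> retransmit
Step 3: SEND seq=0 -> fresh
Step 4: SEND seq=2258 -> fresh
Step 5: SEND seq=2436 -> fresh

Answer: 2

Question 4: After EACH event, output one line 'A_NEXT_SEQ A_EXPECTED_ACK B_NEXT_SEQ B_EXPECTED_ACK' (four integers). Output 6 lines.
0 2000 2186 0
0 2000 2258 0
0 2258 2258 0
79 2258 2258 79
79 2436 2436 79
79 2535 2535 79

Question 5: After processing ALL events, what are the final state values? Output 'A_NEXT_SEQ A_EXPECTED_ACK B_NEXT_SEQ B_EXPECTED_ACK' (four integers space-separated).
Answer: 79 2535 2535 79

Derivation:
After event 0: A_seq=0 A_ack=2000 B_seq=2186 B_ack=0
After event 1: A_seq=0 A_ack=2000 B_seq=2258 B_ack=0
After event 2: A_seq=0 A_ack=2258 B_seq=2258 B_ack=0
After event 3: A_seq=79 A_ack=2258 B_seq=2258 B_ack=79
After event 4: A_seq=79 A_ack=2436 B_seq=2436 B_ack=79
After event 5: A_seq=79 A_ack=2535 B_seq=2535 B_ack=79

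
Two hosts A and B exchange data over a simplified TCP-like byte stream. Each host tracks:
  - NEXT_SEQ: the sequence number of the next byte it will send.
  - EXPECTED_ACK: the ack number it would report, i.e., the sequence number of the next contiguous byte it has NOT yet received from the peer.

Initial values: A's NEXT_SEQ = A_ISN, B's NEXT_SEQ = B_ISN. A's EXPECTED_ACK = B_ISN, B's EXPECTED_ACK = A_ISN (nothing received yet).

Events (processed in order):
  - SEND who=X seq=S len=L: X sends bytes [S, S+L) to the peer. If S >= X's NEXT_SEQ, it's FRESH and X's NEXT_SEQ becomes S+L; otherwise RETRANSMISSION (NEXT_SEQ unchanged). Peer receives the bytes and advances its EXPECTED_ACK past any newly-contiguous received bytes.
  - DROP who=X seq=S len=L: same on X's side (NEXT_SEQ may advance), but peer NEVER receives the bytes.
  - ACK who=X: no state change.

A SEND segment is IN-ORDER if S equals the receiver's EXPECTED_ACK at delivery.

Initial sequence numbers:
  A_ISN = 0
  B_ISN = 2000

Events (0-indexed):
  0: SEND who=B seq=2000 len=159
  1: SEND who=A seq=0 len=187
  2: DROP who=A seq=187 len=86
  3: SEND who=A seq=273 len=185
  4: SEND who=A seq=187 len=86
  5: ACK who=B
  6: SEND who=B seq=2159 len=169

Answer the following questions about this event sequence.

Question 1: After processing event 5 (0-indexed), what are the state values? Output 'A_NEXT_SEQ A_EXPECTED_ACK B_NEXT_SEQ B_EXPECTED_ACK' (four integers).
After event 0: A_seq=0 A_ack=2159 B_seq=2159 B_ack=0
After event 1: A_seq=187 A_ack=2159 B_seq=2159 B_ack=187
After event 2: A_seq=273 A_ack=2159 B_seq=2159 B_ack=187
After event 3: A_seq=458 A_ack=2159 B_seq=2159 B_ack=187
After event 4: A_seq=458 A_ack=2159 B_seq=2159 B_ack=458
After event 5: A_seq=458 A_ack=2159 B_seq=2159 B_ack=458

458 2159 2159 458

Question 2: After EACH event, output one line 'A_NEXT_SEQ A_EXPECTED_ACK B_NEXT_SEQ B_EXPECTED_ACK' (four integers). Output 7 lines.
0 2159 2159 0
187 2159 2159 187
273 2159 2159 187
458 2159 2159 187
458 2159 2159 458
458 2159 2159 458
458 2328 2328 458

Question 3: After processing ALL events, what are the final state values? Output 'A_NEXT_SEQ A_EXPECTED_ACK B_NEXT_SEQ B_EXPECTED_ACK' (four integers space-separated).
After event 0: A_seq=0 A_ack=2159 B_seq=2159 B_ack=0
After event 1: A_seq=187 A_ack=2159 B_seq=2159 B_ack=187
After event 2: A_seq=273 A_ack=2159 B_seq=2159 B_ack=187
After event 3: A_seq=458 A_ack=2159 B_seq=2159 B_ack=187
After event 4: A_seq=458 A_ack=2159 B_seq=2159 B_ack=458
After event 5: A_seq=458 A_ack=2159 B_seq=2159 B_ack=458
After event 6: A_seq=458 A_ack=2328 B_seq=2328 B_ack=458

Answer: 458 2328 2328 458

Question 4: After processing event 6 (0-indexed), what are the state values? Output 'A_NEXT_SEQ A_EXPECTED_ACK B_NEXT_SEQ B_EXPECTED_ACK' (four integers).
After event 0: A_seq=0 A_ack=2159 B_seq=2159 B_ack=0
After event 1: A_seq=187 A_ack=2159 B_seq=2159 B_ack=187
After event 2: A_seq=273 A_ack=2159 B_seq=2159 B_ack=187
After event 3: A_seq=458 A_ack=2159 B_seq=2159 B_ack=187
After event 4: A_seq=458 A_ack=2159 B_seq=2159 B_ack=458
After event 5: A_seq=458 A_ack=2159 B_seq=2159 B_ack=458
After event 6: A_seq=458 A_ack=2328 B_seq=2328 B_ack=458

458 2328 2328 458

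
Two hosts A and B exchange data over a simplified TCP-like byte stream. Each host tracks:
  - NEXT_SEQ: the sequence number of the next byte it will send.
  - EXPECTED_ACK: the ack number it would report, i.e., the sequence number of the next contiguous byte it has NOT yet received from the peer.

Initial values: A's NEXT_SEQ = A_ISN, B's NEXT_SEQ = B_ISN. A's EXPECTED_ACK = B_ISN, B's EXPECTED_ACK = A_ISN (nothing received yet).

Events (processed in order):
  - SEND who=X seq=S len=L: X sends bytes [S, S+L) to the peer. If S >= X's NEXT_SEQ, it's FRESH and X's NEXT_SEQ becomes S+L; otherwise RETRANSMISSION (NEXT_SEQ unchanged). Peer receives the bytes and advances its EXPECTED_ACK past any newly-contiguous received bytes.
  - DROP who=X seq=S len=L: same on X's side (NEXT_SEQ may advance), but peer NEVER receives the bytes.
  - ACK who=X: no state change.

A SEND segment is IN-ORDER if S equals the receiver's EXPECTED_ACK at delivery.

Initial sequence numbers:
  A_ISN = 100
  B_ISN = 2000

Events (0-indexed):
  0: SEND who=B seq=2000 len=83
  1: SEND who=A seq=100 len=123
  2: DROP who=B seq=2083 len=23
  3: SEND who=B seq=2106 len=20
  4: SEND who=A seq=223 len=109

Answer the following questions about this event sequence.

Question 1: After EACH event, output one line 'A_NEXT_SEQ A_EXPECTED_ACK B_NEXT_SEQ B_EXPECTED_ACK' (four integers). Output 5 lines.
100 2083 2083 100
223 2083 2083 223
223 2083 2106 223
223 2083 2126 223
332 2083 2126 332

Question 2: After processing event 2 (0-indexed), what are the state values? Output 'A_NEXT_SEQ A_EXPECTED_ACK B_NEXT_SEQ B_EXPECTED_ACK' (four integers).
After event 0: A_seq=100 A_ack=2083 B_seq=2083 B_ack=100
After event 1: A_seq=223 A_ack=2083 B_seq=2083 B_ack=223
After event 2: A_seq=223 A_ack=2083 B_seq=2106 B_ack=223

223 2083 2106 223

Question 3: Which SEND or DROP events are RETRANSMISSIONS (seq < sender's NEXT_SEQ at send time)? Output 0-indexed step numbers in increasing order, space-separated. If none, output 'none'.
Step 0: SEND seq=2000 -> fresh
Step 1: SEND seq=100 -> fresh
Step 2: DROP seq=2083 -> fresh
Step 3: SEND seq=2106 -> fresh
Step 4: SEND seq=223 -> fresh

Answer: none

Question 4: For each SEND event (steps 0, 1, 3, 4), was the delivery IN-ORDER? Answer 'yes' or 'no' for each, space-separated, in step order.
Step 0: SEND seq=2000 -> in-order
Step 1: SEND seq=100 -> in-order
Step 3: SEND seq=2106 -> out-of-order
Step 4: SEND seq=223 -> in-order

Answer: yes yes no yes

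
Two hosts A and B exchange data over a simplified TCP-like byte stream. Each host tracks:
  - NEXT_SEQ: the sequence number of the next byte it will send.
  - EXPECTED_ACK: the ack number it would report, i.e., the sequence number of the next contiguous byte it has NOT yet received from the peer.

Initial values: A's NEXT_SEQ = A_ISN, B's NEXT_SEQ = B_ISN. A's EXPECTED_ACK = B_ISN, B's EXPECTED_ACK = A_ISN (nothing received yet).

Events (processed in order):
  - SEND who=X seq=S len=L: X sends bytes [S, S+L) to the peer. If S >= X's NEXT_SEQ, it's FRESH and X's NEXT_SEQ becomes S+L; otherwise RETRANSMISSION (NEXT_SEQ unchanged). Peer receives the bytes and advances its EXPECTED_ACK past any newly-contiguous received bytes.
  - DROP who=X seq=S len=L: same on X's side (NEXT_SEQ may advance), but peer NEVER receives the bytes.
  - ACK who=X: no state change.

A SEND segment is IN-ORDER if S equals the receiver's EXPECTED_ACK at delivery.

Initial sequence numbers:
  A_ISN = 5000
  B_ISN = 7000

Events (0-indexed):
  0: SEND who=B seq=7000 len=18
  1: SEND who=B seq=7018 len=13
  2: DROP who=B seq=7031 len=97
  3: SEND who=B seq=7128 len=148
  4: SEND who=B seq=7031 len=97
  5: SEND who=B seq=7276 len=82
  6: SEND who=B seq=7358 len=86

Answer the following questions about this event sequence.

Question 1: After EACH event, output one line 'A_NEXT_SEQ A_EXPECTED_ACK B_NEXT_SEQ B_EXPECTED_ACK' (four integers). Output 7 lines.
5000 7018 7018 5000
5000 7031 7031 5000
5000 7031 7128 5000
5000 7031 7276 5000
5000 7276 7276 5000
5000 7358 7358 5000
5000 7444 7444 5000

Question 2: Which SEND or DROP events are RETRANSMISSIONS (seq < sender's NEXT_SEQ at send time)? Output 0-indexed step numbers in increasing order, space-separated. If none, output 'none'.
Step 0: SEND seq=7000 -> fresh
Step 1: SEND seq=7018 -> fresh
Step 2: DROP seq=7031 -> fresh
Step 3: SEND seq=7128 -> fresh
Step 4: SEND seq=7031 -> retransmit
Step 5: SEND seq=7276 -> fresh
Step 6: SEND seq=7358 -> fresh

Answer: 4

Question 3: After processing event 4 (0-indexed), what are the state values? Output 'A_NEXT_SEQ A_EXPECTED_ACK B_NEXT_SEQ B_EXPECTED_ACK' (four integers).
After event 0: A_seq=5000 A_ack=7018 B_seq=7018 B_ack=5000
After event 1: A_seq=5000 A_ack=7031 B_seq=7031 B_ack=5000
After event 2: A_seq=5000 A_ack=7031 B_seq=7128 B_ack=5000
After event 3: A_seq=5000 A_ack=7031 B_seq=7276 B_ack=5000
After event 4: A_seq=5000 A_ack=7276 B_seq=7276 B_ack=5000

5000 7276 7276 5000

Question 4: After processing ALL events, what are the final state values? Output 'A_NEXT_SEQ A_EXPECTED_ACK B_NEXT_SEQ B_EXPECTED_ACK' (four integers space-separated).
Answer: 5000 7444 7444 5000

Derivation:
After event 0: A_seq=5000 A_ack=7018 B_seq=7018 B_ack=5000
After event 1: A_seq=5000 A_ack=7031 B_seq=7031 B_ack=5000
After event 2: A_seq=5000 A_ack=7031 B_seq=7128 B_ack=5000
After event 3: A_seq=5000 A_ack=7031 B_seq=7276 B_ack=5000
After event 4: A_seq=5000 A_ack=7276 B_seq=7276 B_ack=5000
After event 5: A_seq=5000 A_ack=7358 B_seq=7358 B_ack=5000
After event 6: A_seq=5000 A_ack=7444 B_seq=7444 B_ack=5000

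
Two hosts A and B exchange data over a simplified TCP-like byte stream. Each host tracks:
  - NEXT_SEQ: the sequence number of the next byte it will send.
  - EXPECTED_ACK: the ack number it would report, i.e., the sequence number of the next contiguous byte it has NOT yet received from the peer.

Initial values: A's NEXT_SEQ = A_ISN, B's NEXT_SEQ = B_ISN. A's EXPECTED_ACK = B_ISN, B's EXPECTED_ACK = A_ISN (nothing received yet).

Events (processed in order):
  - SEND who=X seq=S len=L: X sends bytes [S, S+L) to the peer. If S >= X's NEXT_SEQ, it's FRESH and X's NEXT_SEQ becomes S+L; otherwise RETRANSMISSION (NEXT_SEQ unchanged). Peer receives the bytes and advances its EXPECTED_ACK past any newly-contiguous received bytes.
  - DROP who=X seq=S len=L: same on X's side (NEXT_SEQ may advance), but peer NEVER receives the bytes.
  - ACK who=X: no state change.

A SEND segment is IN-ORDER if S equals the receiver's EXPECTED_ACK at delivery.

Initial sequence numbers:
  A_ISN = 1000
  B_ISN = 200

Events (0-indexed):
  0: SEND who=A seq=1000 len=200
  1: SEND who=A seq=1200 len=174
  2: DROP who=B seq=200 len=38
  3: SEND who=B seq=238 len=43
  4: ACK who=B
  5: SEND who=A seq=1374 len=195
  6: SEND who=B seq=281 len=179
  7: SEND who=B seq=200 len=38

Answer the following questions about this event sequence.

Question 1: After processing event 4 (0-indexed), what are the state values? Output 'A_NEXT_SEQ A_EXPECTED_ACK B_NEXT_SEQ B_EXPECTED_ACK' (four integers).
After event 0: A_seq=1200 A_ack=200 B_seq=200 B_ack=1200
After event 1: A_seq=1374 A_ack=200 B_seq=200 B_ack=1374
After event 2: A_seq=1374 A_ack=200 B_seq=238 B_ack=1374
After event 3: A_seq=1374 A_ack=200 B_seq=281 B_ack=1374
After event 4: A_seq=1374 A_ack=200 B_seq=281 B_ack=1374

1374 200 281 1374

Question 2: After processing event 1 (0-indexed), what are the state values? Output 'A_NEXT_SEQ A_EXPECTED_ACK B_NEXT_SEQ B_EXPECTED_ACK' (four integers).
After event 0: A_seq=1200 A_ack=200 B_seq=200 B_ack=1200
After event 1: A_seq=1374 A_ack=200 B_seq=200 B_ack=1374

1374 200 200 1374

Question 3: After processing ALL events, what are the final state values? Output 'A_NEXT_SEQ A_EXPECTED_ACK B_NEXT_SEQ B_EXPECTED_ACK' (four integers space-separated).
After event 0: A_seq=1200 A_ack=200 B_seq=200 B_ack=1200
After event 1: A_seq=1374 A_ack=200 B_seq=200 B_ack=1374
After event 2: A_seq=1374 A_ack=200 B_seq=238 B_ack=1374
After event 3: A_seq=1374 A_ack=200 B_seq=281 B_ack=1374
After event 4: A_seq=1374 A_ack=200 B_seq=281 B_ack=1374
After event 5: A_seq=1569 A_ack=200 B_seq=281 B_ack=1569
After event 6: A_seq=1569 A_ack=200 B_seq=460 B_ack=1569
After event 7: A_seq=1569 A_ack=460 B_seq=460 B_ack=1569

Answer: 1569 460 460 1569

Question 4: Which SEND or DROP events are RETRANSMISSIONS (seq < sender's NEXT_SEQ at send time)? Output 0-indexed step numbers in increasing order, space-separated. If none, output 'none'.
Answer: 7

Derivation:
Step 0: SEND seq=1000 -> fresh
Step 1: SEND seq=1200 -> fresh
Step 2: DROP seq=200 -> fresh
Step 3: SEND seq=238 -> fresh
Step 5: SEND seq=1374 -> fresh
Step 6: SEND seq=281 -> fresh
Step 7: SEND seq=200 -> retransmit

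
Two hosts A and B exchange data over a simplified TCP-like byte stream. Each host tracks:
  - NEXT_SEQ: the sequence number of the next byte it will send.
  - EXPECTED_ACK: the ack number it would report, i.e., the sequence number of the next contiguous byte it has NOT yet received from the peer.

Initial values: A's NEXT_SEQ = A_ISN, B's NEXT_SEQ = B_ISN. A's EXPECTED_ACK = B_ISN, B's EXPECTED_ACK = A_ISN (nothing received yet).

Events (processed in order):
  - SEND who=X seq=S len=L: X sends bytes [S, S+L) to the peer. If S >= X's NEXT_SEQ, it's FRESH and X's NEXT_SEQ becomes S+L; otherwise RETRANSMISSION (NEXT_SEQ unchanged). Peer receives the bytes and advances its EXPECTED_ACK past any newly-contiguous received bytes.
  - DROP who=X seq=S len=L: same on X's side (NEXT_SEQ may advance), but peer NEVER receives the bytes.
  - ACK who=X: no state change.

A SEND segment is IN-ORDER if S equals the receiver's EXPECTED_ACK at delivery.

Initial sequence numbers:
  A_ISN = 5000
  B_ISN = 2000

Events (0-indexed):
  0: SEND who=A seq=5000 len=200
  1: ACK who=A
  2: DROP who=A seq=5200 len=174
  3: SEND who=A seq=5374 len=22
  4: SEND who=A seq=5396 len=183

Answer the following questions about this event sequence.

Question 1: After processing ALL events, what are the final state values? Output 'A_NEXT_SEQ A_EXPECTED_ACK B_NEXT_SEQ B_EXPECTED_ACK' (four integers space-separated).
Answer: 5579 2000 2000 5200

Derivation:
After event 0: A_seq=5200 A_ack=2000 B_seq=2000 B_ack=5200
After event 1: A_seq=5200 A_ack=2000 B_seq=2000 B_ack=5200
After event 2: A_seq=5374 A_ack=2000 B_seq=2000 B_ack=5200
After event 3: A_seq=5396 A_ack=2000 B_seq=2000 B_ack=5200
After event 4: A_seq=5579 A_ack=2000 B_seq=2000 B_ack=5200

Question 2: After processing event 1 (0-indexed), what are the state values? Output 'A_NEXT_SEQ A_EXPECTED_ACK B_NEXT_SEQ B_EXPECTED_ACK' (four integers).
After event 0: A_seq=5200 A_ack=2000 B_seq=2000 B_ack=5200
After event 1: A_seq=5200 A_ack=2000 B_seq=2000 B_ack=5200

5200 2000 2000 5200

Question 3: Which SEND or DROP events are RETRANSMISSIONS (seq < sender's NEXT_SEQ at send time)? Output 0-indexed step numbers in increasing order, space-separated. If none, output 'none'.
Step 0: SEND seq=5000 -> fresh
Step 2: DROP seq=5200 -> fresh
Step 3: SEND seq=5374 -> fresh
Step 4: SEND seq=5396 -> fresh

Answer: none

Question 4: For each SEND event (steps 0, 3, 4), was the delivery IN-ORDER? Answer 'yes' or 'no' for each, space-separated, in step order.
Step 0: SEND seq=5000 -> in-order
Step 3: SEND seq=5374 -> out-of-order
Step 4: SEND seq=5396 -> out-of-order

Answer: yes no no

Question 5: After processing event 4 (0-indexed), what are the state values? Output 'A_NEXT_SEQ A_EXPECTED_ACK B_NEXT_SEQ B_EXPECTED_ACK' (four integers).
After event 0: A_seq=5200 A_ack=2000 B_seq=2000 B_ack=5200
After event 1: A_seq=5200 A_ack=2000 B_seq=2000 B_ack=5200
After event 2: A_seq=5374 A_ack=2000 B_seq=2000 B_ack=5200
After event 3: A_seq=5396 A_ack=2000 B_seq=2000 B_ack=5200
After event 4: A_seq=5579 A_ack=2000 B_seq=2000 B_ack=5200

5579 2000 2000 5200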